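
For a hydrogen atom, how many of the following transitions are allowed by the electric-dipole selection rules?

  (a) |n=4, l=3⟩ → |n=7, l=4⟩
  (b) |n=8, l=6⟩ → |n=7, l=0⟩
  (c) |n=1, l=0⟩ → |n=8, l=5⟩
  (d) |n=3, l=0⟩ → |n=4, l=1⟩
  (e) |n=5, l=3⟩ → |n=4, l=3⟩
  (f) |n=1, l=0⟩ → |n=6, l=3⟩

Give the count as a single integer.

(a) allowed
(b) forbidden — Δl = -6 (E1 requires Δl = ±1)
(c) forbidden — Δl = +5 (E1 requires Δl = ±1)
(d) allowed
(e) forbidden — Δl = +0 (E1 requires Δl = ±1)
(f) forbidden — Δl = +3 (E1 requires Δl = ±1)
Total allowed: 2 of 6.

2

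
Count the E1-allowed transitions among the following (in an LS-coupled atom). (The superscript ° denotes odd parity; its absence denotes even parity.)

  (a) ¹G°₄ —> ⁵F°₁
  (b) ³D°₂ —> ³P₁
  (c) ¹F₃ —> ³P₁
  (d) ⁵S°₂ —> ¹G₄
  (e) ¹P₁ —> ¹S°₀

(a) forbidden (parity, ΔS, ΔJ fail)
(b) allowed
(c) forbidden (parity, ΔS, ΔL, ΔJ fail)
(d) forbidden (ΔS, ΔL, ΔJ fail)
(e) allowed
Total allowed: 2 of 5.

2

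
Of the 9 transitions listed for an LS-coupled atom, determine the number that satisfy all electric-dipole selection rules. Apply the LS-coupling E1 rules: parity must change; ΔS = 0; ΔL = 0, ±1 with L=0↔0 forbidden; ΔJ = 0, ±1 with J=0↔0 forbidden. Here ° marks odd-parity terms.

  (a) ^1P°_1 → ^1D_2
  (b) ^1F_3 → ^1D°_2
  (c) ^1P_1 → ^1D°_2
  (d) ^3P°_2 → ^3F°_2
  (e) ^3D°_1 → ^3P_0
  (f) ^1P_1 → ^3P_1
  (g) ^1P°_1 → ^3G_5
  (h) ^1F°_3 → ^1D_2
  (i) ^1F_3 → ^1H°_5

5

(a) allowed
(b) allowed
(c) allowed
(d) forbidden (parity, ΔL fail)
(e) allowed
(f) forbidden (parity, ΔS fail)
(g) forbidden (ΔS, ΔL, ΔJ fail)
(h) allowed
(i) forbidden (ΔL, ΔJ fail)
Total allowed: 5 of 9.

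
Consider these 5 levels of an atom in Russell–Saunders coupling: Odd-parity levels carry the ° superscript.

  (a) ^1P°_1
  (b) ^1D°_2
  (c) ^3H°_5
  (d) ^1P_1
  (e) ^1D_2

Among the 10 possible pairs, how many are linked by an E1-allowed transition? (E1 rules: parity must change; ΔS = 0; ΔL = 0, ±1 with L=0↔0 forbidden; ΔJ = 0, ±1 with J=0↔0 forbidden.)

(a)–(b): forbidden (parity).
(a)–(c): forbidden (parity, ΔS, ΔL, ΔJ).
(a)–(d): allowed.
(a)–(e): allowed.
(b)–(c): forbidden (parity, ΔS, ΔL, ΔJ).
(b)–(d): allowed.
(b)–(e): allowed.
(c)–(d): forbidden (ΔS, ΔL, ΔJ).
(c)–(e): forbidden (ΔS, ΔL, ΔJ).
(d)–(e): forbidden (parity).
Allowed pairs: 4 of 10.

4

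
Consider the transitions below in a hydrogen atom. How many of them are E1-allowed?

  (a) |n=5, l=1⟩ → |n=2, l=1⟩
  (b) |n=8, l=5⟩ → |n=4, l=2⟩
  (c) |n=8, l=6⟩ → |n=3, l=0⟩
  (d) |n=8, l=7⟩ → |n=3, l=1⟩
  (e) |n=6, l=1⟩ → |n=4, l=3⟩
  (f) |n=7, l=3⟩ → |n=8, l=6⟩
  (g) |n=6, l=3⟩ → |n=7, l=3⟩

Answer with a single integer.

0

(a) forbidden — Δl = +0 (E1 requires Δl = ±1)
(b) forbidden — Δl = -3 (E1 requires Δl = ±1)
(c) forbidden — Δl = -6 (E1 requires Δl = ±1)
(d) forbidden — Δl = -6 (E1 requires Δl = ±1)
(e) forbidden — Δl = +2 (E1 requires Δl = ±1)
(f) forbidden — Δl = +3 (E1 requires Δl = ±1)
(g) forbidden — Δl = +0 (E1 requires Δl = ±1)
Total allowed: 0 of 7.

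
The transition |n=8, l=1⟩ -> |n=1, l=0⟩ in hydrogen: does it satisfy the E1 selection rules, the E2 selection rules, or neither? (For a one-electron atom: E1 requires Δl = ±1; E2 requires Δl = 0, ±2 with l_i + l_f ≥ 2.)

E1

Δl = 0 − 1 = -1; l_i + l_f = 1.
E1 (Δl = ±1): satisfied.
E2 (Δl = 0,±2, l_i+l_f ≥ 2): not satisfied.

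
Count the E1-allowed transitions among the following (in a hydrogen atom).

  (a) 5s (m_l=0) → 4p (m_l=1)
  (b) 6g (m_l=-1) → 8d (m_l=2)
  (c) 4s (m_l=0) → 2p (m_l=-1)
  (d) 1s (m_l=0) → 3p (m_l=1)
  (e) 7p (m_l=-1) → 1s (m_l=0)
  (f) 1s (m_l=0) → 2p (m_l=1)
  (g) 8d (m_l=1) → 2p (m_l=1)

(a) allowed
(b) forbidden — Δl = -2 (E1 requires Δl = ±1); Δm_l = +3 (E1 requires Δm_l = 0, ±1)
(c) allowed
(d) allowed
(e) allowed
(f) allowed
(g) allowed
Total allowed: 6 of 7.

6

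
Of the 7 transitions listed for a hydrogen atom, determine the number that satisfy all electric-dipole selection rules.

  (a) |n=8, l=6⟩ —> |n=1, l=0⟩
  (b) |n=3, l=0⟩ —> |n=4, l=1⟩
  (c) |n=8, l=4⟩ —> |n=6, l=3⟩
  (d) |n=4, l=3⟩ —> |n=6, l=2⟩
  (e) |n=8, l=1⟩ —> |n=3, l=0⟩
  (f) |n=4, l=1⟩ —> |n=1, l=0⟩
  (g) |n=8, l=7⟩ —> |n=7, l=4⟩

5

(a) forbidden — Δl = -6 (E1 requires Δl = ±1)
(b) allowed
(c) allowed
(d) allowed
(e) allowed
(f) allowed
(g) forbidden — Δl = -3 (E1 requires Δl = ±1)
Total allowed: 5 of 7.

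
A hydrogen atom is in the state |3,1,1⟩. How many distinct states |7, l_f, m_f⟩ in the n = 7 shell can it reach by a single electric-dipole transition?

E1 requires Δl = ±1, so l_f ∈ {0, 2}; with 0 ≤ l_f ≤ n_f−1 = 6, the allowed l_f values are {0, 2}.
For l_f = 0: m_f ∈ {m_i−1, m_i, m_i+1} ∩ [−0, 0] = {0} → 1 state.
For l_f = 2: m_f ∈ {m_i−1, m_i, m_i+1} ∩ [−2, 2] = {0, 1, 2} → 3 states.
Total: 4.

4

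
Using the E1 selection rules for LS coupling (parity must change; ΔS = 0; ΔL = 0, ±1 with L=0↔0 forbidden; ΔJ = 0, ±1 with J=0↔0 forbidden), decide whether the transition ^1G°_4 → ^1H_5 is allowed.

Reading off the term symbols: S 0→0, L 4→5, J 4→5, parity odd→even.
Parity must change: odd → even — ok.
ΔS = 0: S: 0 → 0 — ok.
ΔL = 0, ±1 (not L=0↔0): L: 4 → 5, ΔL = +1 — ok.
ΔJ = 0, ±1 (not J=0↔0): J: 4 → 5, ΔJ = +1 — ok.
All four E1 rules are satisfied.

allowed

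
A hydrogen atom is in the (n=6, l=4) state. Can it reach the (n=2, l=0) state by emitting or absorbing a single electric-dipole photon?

forbidden

Initial l = 4, final l = 0, so Δl = -4. E1 requires Δl = ±1: ✗.
The transition is electric-dipole forbidden.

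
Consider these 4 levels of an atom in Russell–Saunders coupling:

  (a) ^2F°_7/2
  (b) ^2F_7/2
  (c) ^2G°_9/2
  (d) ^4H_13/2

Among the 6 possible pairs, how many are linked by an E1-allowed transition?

2

(a)–(b): allowed.
(a)–(c): forbidden (parity).
(a)–(d): forbidden (ΔS, ΔL, ΔJ).
(b)–(c): allowed.
(b)–(d): forbidden (parity, ΔS, ΔL, ΔJ).
(c)–(d): forbidden (ΔS, ΔJ).
Allowed pairs: 2 of 6.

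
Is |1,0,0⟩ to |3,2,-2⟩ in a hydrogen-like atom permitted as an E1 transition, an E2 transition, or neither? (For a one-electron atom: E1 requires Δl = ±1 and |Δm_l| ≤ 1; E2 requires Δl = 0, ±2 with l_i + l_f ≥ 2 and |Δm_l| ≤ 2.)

Δl = 2 − 0 = +2; l_i + l_f = 2.
Δm_l = -2.
E1 (Δl = ±1, |Δm_l| ≤ 1): not satisfied.
E2 (Δl = 0,±2, l_i+l_f ≥ 2, |Δm_l| ≤ 2): satisfied.

E2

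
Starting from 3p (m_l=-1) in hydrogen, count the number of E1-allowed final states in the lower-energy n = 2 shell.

1

E1 requires Δl = ±1, so l_f ∈ {0, 2}; with 0 ≤ l_f ≤ n_f−1 = 1, the allowed l_f values are {0}.
For l_f = 0: m_f ∈ {m_i−1, m_i, m_i+1} ∩ [−0, 0] = {0} → 1 state.
Total: 1.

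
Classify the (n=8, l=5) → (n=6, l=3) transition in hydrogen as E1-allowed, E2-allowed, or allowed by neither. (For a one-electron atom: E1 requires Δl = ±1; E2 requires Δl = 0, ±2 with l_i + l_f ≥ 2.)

E2

Δl = 3 − 5 = -2; l_i + l_f = 8.
E1 (Δl = ±1): not satisfied.
E2 (Δl = 0,±2, l_i+l_f ≥ 2): satisfied.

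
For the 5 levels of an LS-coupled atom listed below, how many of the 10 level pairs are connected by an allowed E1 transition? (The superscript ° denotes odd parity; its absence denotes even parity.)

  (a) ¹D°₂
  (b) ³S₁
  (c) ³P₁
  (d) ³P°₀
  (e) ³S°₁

(a)–(b): forbidden (ΔS, ΔL).
(a)–(c): forbidden (ΔS).
(a)–(d): forbidden (parity, ΔS, ΔJ).
(a)–(e): forbidden (parity, ΔS, ΔL).
(b)–(c): forbidden (parity).
(b)–(d): allowed.
(b)–(e): forbidden (ΔL).
(c)–(d): allowed.
(c)–(e): allowed.
(d)–(e): forbidden (parity).
Allowed pairs: 3 of 10.

3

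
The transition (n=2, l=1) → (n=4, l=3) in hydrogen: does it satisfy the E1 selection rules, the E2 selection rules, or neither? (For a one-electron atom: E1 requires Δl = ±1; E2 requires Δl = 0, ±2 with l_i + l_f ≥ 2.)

Δl = 3 − 1 = +2; l_i + l_f = 4.
E1 (Δl = ±1): not satisfied.
E2 (Δl = 0,±2, l_i+l_f ≥ 2): satisfied.

E2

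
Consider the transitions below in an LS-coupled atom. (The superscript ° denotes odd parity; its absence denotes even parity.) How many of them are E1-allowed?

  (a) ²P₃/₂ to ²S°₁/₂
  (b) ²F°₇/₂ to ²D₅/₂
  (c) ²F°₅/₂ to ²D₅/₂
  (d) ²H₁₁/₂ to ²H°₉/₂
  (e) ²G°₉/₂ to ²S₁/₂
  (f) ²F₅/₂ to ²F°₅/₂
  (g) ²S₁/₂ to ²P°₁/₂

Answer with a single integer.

6

(a) allowed
(b) allowed
(c) allowed
(d) allowed
(e) forbidden (ΔL, ΔJ fail)
(f) allowed
(g) allowed
Total allowed: 6 of 7.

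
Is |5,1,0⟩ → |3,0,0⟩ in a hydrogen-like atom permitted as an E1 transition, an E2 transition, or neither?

E1

Δl = 0 − 1 = -1; l_i + l_f = 1.
Δm_l = +0.
E1 (Δl = ±1, |Δm_l| ≤ 1): satisfied.
E2 (Δl = 0,±2, l_i+l_f ≥ 2, |Δm_l| ≤ 2): not satisfied.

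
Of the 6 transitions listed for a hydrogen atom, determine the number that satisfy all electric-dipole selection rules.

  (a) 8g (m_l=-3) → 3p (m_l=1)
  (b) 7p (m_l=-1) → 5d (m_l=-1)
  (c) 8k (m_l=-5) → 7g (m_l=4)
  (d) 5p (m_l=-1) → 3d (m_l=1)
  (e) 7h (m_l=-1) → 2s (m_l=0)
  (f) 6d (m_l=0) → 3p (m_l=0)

(a) forbidden — Δl = -3 (E1 requires Δl = ±1); Δm_l = +4 (E1 requires Δm_l = 0, ±1)
(b) allowed
(c) forbidden — Δl = -3 (E1 requires Δl = ±1); Δm_l = +9 (E1 requires Δm_l = 0, ±1)
(d) forbidden — Δm_l = +2 (E1 requires Δm_l = 0, ±1)
(e) forbidden — Δl = -5 (E1 requires Δl = ±1)
(f) allowed
Total allowed: 2 of 6.

2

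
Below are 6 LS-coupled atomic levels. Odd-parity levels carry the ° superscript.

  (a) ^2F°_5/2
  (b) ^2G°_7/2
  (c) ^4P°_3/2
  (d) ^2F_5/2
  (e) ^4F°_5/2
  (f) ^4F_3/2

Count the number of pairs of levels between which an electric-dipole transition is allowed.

3

(a)–(b): forbidden (parity).
(a)–(c): forbidden (parity, ΔS, ΔL).
(a)–(d): allowed.
(a)–(e): forbidden (parity, ΔS).
(a)–(f): forbidden (ΔS).
(b)–(c): forbidden (parity, ΔS, ΔL, ΔJ).
(b)–(d): allowed.
(b)–(e): forbidden (parity, ΔS).
(b)–(f): forbidden (ΔS, ΔJ).
(c)–(d): forbidden (ΔS, ΔL).
(c)–(e): forbidden (parity, ΔL).
(c)–(f): forbidden (ΔL).
(d)–(e): forbidden (ΔS).
(d)–(f): forbidden (parity, ΔS).
(e)–(f): allowed.
Allowed pairs: 3 of 15.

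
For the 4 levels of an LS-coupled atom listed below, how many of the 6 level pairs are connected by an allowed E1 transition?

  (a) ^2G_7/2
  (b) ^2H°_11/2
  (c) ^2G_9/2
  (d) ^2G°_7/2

3

(a)–(b): forbidden (ΔJ).
(a)–(c): forbidden (parity).
(a)–(d): allowed.
(b)–(c): allowed.
(b)–(d): forbidden (parity, ΔJ).
(c)–(d): allowed.
Allowed pairs: 3 of 6.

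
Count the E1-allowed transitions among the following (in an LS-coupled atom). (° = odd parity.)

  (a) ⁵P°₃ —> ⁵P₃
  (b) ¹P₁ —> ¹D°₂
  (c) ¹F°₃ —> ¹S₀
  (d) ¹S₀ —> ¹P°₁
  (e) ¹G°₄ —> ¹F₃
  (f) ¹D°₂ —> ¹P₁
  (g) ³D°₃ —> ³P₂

(a) allowed
(b) allowed
(c) forbidden (ΔL, ΔJ fail)
(d) allowed
(e) allowed
(f) allowed
(g) allowed
Total allowed: 6 of 7.

6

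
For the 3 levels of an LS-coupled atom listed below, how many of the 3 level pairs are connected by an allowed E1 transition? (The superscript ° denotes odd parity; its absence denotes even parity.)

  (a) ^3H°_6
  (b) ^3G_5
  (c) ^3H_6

2

(a)–(b): allowed.
(a)–(c): allowed.
(b)–(c): forbidden (parity).
Allowed pairs: 2 of 3.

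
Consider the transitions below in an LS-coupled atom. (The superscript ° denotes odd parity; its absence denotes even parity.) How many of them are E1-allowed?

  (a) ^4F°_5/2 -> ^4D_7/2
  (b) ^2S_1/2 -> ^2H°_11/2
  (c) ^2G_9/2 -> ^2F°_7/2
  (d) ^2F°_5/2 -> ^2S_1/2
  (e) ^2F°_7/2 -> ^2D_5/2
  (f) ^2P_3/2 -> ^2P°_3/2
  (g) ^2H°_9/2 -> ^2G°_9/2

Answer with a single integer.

(a) allowed
(b) forbidden (ΔL, ΔJ fail)
(c) allowed
(d) forbidden (ΔL, ΔJ fail)
(e) allowed
(f) allowed
(g) forbidden (parity fails)
Total allowed: 4 of 7.

4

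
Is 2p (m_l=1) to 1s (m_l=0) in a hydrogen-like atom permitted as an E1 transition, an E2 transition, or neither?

Δl = 0 − 1 = -1; l_i + l_f = 1.
Δm_l = -1.
E1 (Δl = ±1, |Δm_l| ≤ 1): satisfied.
E2 (Δl = 0,±2, l_i+l_f ≥ 2, |Δm_l| ≤ 2): not satisfied.

E1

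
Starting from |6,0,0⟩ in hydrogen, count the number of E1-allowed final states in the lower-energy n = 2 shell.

E1 requires Δl = ±1, so l_f ∈ {-1, 1}; with 0 ≤ l_f ≤ n_f−1 = 1, the allowed l_f values are {1}.
For l_f = 1: m_f ∈ {m_i−1, m_i, m_i+1} ∩ [−1, 1] = {-1, 0, 1} → 3 states.
Total: 3.

3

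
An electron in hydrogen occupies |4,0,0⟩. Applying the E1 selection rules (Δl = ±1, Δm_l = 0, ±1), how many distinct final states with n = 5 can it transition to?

E1 requires Δl = ±1, so l_f ∈ {-1, 1}; with 0 ≤ l_f ≤ n_f−1 = 4, the allowed l_f values are {1}.
For l_f = 1: m_f ∈ {m_i−1, m_i, m_i+1} ∩ [−1, 1] = {-1, 0, 1} → 3 states.
Total: 3.

3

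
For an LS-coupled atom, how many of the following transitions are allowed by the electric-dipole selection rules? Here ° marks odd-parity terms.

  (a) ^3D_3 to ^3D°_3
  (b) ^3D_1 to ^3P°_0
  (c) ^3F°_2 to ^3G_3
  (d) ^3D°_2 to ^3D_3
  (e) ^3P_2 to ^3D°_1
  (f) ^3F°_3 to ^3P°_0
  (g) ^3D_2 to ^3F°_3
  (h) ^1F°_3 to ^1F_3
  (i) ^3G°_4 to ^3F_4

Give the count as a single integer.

(a) allowed
(b) allowed
(c) allowed
(d) allowed
(e) allowed
(f) forbidden (parity, ΔL, ΔJ fail)
(g) allowed
(h) allowed
(i) allowed
Total allowed: 8 of 9.

8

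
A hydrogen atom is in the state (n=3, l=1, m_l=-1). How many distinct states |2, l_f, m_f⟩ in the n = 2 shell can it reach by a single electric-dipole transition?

1

E1 requires Δl = ±1, so l_f ∈ {0, 2}; with 0 ≤ l_f ≤ n_f−1 = 1, the allowed l_f values are {0}.
For l_f = 0: m_f ∈ {m_i−1, m_i, m_i+1} ∩ [−0, 0] = {0} → 1 state.
Total: 1.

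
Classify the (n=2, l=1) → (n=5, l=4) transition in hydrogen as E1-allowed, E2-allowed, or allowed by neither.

Δl = 4 − 1 = +3; l_i + l_f = 5.
E1 (Δl = ±1): not satisfied.
E2 (Δl = 0,±2, l_i+l_f ≥ 2): not satisfied.

neither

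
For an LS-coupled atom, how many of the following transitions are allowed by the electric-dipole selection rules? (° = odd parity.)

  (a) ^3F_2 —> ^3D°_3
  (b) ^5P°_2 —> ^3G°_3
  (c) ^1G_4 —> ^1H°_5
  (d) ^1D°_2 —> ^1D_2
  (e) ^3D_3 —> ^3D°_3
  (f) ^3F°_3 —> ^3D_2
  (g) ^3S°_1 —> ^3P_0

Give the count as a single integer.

(a) allowed
(b) forbidden (parity, ΔS, ΔL fail)
(c) allowed
(d) allowed
(e) allowed
(f) allowed
(g) allowed
Total allowed: 6 of 7.

6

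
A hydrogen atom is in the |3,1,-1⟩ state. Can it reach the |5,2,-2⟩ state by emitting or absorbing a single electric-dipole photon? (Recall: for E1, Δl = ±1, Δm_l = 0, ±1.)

allowed

Δl = 2 − 1 = +1; the E1 rule Δl = ±1 is ✓.
m_l: -1 → -2 (Δm_l = -1). |Δm_l| ≤ 1 ✓.
All E1 selection rules are satisfied.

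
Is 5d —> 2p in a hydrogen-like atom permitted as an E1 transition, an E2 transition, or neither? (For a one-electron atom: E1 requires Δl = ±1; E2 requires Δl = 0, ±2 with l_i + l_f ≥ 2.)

Δl = 1 − 2 = -1; l_i + l_f = 3.
E1 (Δl = ±1): satisfied.
E2 (Δl = 0,±2, l_i+l_f ≥ 2): not satisfied.

E1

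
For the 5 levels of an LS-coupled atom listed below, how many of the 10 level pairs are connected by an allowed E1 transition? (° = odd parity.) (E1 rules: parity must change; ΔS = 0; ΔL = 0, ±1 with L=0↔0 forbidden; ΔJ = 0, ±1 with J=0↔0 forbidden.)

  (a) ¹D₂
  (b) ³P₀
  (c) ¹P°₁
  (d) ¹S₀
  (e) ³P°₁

3

(a)–(b): forbidden (parity, ΔS, ΔJ).
(a)–(c): allowed.
(a)–(d): forbidden (parity, ΔL, ΔJ).
(a)–(e): forbidden (ΔS).
(b)–(c): forbidden (ΔS).
(b)–(d): forbidden (parity, ΔS, ΔJ).
(b)–(e): allowed.
(c)–(d): allowed.
(c)–(e): forbidden (parity, ΔS).
(d)–(e): forbidden (ΔS).
Allowed pairs: 3 of 10.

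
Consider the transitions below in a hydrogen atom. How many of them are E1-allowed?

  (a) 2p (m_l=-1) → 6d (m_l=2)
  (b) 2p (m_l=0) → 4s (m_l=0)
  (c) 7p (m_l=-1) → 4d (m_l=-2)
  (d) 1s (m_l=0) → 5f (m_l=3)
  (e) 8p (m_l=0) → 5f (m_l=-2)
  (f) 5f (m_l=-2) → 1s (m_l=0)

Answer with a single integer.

2

(a) forbidden — Δm_l = +3 (E1 requires Δm_l = 0, ±1)
(b) allowed
(c) allowed
(d) forbidden — Δl = +3 (E1 requires Δl = ±1); Δm_l = +3 (E1 requires Δm_l = 0, ±1)
(e) forbidden — Δl = +2 (E1 requires Δl = ±1); Δm_l = -2 (E1 requires Δm_l = 0, ±1)
(f) forbidden — Δl = -3 (E1 requires Δl = ±1); Δm_l = +2 (E1 requires Δm_l = 0, ±1)
Total allowed: 2 of 6.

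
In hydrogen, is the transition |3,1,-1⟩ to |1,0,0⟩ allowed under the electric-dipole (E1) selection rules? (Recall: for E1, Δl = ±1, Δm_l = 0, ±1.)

Δl = 0 − 1 = -1; the E1 rule Δl = ±1 is satisfied.
m_l: -1 → 0 (Δm_l = +1). |Δm_l| ≤ 1 satisfied.
All E1 selection rules are satisfied.

allowed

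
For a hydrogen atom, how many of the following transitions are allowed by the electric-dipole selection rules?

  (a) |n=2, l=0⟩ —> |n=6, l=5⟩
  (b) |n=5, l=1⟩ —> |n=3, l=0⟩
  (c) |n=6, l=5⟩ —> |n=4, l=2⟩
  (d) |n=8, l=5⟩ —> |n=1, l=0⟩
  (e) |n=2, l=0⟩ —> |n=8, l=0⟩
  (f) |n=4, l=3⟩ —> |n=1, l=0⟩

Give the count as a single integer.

(a) forbidden — Δl = +5 (E1 requires Δl = ±1)
(b) allowed
(c) forbidden — Δl = -3 (E1 requires Δl = ±1)
(d) forbidden — Δl = -5 (E1 requires Δl = ±1)
(e) forbidden — Δl = +0 (E1 requires Δl = ±1)
(f) forbidden — Δl = -3 (E1 requires Δl = ±1)
Total allowed: 1 of 6.

1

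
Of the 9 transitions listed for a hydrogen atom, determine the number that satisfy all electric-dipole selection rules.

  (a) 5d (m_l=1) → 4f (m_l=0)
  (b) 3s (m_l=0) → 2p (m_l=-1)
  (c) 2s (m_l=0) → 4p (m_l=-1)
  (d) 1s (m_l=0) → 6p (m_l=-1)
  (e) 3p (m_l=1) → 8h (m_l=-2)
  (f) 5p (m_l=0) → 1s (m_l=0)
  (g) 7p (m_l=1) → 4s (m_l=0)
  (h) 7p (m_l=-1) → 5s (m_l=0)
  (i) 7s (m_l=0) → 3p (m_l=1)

8

(a) allowed
(b) allowed
(c) allowed
(d) allowed
(e) forbidden — Δl = +4 (E1 requires Δl = ±1); Δm_l = -3 (E1 requires Δm_l = 0, ±1)
(f) allowed
(g) allowed
(h) allowed
(i) allowed
Total allowed: 8 of 9.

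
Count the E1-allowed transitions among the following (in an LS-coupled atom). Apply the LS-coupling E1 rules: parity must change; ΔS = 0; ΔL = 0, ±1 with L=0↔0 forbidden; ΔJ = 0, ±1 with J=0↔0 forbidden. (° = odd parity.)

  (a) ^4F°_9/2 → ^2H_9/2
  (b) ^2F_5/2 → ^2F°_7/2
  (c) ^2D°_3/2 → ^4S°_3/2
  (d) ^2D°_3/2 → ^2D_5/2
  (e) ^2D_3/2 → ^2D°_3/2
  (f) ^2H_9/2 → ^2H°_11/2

(a) forbidden (ΔS, ΔL fail)
(b) allowed
(c) forbidden (parity, ΔS, ΔL fail)
(d) allowed
(e) allowed
(f) allowed
Total allowed: 4 of 6.

4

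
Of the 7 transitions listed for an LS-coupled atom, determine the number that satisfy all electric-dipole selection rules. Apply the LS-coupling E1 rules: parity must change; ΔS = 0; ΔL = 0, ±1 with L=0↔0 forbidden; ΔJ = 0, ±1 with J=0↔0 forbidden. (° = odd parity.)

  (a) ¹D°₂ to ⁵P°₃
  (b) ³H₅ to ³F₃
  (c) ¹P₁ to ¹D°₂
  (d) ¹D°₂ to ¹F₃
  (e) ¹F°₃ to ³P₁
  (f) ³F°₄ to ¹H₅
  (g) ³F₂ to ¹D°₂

(a) forbidden (parity, ΔS fail)
(b) forbidden (parity, ΔL, ΔJ fail)
(c) allowed
(d) allowed
(e) forbidden (ΔS, ΔL, ΔJ fail)
(f) forbidden (ΔS, ΔL fail)
(g) forbidden (ΔS fails)
Total allowed: 2 of 7.

2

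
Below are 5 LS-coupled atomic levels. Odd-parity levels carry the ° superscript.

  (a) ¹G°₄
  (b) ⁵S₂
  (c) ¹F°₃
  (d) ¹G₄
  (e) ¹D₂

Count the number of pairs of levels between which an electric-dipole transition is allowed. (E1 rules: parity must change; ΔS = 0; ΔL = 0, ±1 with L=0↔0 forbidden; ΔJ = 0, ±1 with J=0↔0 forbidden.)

(a)–(b): forbidden (ΔS, ΔL, ΔJ).
(a)–(c): forbidden (parity).
(a)–(d): allowed.
(a)–(e): forbidden (ΔL, ΔJ).
(b)–(c): forbidden (ΔS, ΔL).
(b)–(d): forbidden (parity, ΔS, ΔL, ΔJ).
(b)–(e): forbidden (parity, ΔS, ΔL).
(c)–(d): allowed.
(c)–(e): allowed.
(d)–(e): forbidden (parity, ΔL, ΔJ).
Allowed pairs: 3 of 10.

3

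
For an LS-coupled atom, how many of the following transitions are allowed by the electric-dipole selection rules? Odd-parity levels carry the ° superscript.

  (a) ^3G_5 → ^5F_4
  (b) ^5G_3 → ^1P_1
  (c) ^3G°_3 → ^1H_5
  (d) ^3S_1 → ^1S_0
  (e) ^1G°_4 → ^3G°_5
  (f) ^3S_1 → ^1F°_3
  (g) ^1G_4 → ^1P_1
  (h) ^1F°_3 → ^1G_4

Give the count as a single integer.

1

(a) forbidden (parity, ΔS fail)
(b) forbidden (parity, ΔS, ΔL, ΔJ fail)
(c) forbidden (ΔS, ΔJ fail)
(d) forbidden (parity, ΔS, ΔL fail)
(e) forbidden (parity, ΔS fail)
(f) forbidden (ΔS, ΔL, ΔJ fail)
(g) forbidden (parity, ΔL, ΔJ fail)
(h) allowed
Total allowed: 1 of 8.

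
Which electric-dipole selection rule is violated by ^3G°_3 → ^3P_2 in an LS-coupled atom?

the ΔL = 0, ±1 rule

Reading off the term symbols: S 1→1, L 4→1, J 3→2, parity odd→even.
Parity must change: odd → even — ok.
ΔS = 0: S: 1 → 1 — ok.
ΔL = 0, ±1 (not L=0↔0): L: 4 → 1, ΔL = -3 — fails.
ΔJ = 0, ±1 (not J=0↔0): J: 3 → 2, ΔJ = -1 — ok.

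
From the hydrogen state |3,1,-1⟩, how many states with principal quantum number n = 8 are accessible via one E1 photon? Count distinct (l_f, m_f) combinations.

4

E1 requires Δl = ±1, so l_f ∈ {0, 2}; with 0 ≤ l_f ≤ n_f−1 = 7, the allowed l_f values are {0, 2}.
For l_f = 0: m_f ∈ {m_i−1, m_i, m_i+1} ∩ [−0, 0] = {0} → 1 state.
For l_f = 2: m_f ∈ {m_i−1, m_i, m_i+1} ∩ [−2, 2] = {-2, -1, 0} → 3 states.
Total: 4.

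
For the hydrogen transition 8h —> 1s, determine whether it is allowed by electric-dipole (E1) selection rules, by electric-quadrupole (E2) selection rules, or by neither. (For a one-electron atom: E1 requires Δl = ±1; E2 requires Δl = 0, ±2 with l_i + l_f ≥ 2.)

neither

Δl = 0 − 5 = -5; l_i + l_f = 5.
E1 (Δl = ±1): not satisfied.
E2 (Δl = 0,±2, l_i+l_f ≥ 2): not satisfied.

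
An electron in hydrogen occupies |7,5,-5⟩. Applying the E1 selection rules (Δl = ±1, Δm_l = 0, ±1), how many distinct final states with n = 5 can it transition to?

E1 requires Δl = ±1, so l_f ∈ {4, 6}; with 0 ≤ l_f ≤ n_f−1 = 4, the allowed l_f values are {4}.
For l_f = 4: m_f ∈ {m_i−1, m_i, m_i+1} ∩ [−4, 4] = {-4} → 1 state.
Total: 1.

1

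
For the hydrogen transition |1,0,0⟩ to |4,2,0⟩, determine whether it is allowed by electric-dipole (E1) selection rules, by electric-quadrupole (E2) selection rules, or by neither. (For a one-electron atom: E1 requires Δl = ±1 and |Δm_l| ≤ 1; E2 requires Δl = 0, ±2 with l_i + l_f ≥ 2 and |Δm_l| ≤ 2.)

E2

Δl = 2 − 0 = +2; l_i + l_f = 2.
Δm_l = +0.
E1 (Δl = ±1, |Δm_l| ≤ 1): not satisfied.
E2 (Δl = 0,±2, l_i+l_f ≥ 2, |Δm_l| ≤ 2): satisfied.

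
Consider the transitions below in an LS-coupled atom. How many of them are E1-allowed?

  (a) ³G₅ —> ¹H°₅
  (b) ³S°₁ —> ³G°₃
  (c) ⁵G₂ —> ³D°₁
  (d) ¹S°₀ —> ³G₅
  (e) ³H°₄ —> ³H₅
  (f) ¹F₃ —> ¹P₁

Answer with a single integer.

(a) forbidden (ΔS fails)
(b) forbidden (parity, ΔL, ΔJ fail)
(c) forbidden (ΔS, ΔL fail)
(d) forbidden (ΔS, ΔL, ΔJ fail)
(e) allowed
(f) forbidden (parity, ΔL, ΔJ fail)
Total allowed: 1 of 6.

1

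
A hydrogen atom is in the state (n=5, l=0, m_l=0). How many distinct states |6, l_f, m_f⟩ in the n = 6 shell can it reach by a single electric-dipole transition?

3

E1 requires Δl = ±1, so l_f ∈ {-1, 1}; with 0 ≤ l_f ≤ n_f−1 = 5, the allowed l_f values are {1}.
For l_f = 1: m_f ∈ {m_i−1, m_i, m_i+1} ∩ [−1, 1] = {-1, 0, 1} → 3 states.
Total: 3.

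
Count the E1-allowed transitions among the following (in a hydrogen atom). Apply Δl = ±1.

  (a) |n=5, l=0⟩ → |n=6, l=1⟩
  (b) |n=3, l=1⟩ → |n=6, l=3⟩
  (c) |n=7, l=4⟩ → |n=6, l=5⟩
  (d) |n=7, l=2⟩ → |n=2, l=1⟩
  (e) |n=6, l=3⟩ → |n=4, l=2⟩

(a) allowed
(b) forbidden — Δl = +2 (E1 requires Δl = ±1)
(c) allowed
(d) allowed
(e) allowed
Total allowed: 4 of 5.

4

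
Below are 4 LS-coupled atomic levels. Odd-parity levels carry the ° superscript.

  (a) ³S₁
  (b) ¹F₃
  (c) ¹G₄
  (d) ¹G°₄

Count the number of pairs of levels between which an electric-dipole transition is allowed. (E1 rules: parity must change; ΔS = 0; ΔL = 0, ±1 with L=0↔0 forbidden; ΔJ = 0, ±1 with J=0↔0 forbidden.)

(a)–(b): forbidden (parity, ΔS, ΔL, ΔJ).
(a)–(c): forbidden (parity, ΔS, ΔL, ΔJ).
(a)–(d): forbidden (ΔS, ΔL, ΔJ).
(b)–(c): forbidden (parity).
(b)–(d): allowed.
(c)–(d): allowed.
Allowed pairs: 2 of 6.

2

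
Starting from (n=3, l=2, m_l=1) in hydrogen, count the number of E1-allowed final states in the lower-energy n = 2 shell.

2

E1 requires Δl = ±1, so l_f ∈ {1, 3}; with 0 ≤ l_f ≤ n_f−1 = 1, the allowed l_f values are {1}.
For l_f = 1: m_f ∈ {m_i−1, m_i, m_i+1} ∩ [−1, 1] = {0, 1} → 2 states.
Total: 2.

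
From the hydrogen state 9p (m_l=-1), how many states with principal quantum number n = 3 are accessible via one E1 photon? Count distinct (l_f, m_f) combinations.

E1 requires Δl = ±1, so l_f ∈ {0, 2}; with 0 ≤ l_f ≤ n_f−1 = 2, the allowed l_f values are {0, 2}.
For l_f = 0: m_f ∈ {m_i−1, m_i, m_i+1} ∩ [−0, 0] = {0} → 1 state.
For l_f = 2: m_f ∈ {m_i−1, m_i, m_i+1} ∩ [−2, 2] = {-2, -1, 0} → 3 states.
Total: 4.

4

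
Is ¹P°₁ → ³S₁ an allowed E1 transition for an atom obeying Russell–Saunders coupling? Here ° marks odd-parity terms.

Initial level: S=0, L=1, J=1, parity odd. Final level: S=1, L=0, J=1, parity even.
Parity must change: odd → even — passes.
ΔS = 0: S: 0 → 1 — fails.
ΔL = 0, ±1 (not L=0↔0): L: 1 → 0, ΔL = -1 — passes.
ΔJ = 0, ±1 (not J=0↔0): J: 1 → 1, ΔJ = +0 — passes.
Rule(s) violated: ΔS.

forbidden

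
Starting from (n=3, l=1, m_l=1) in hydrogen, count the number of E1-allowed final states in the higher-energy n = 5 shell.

E1 requires Δl = ±1, so l_f ∈ {0, 2}; with 0 ≤ l_f ≤ n_f−1 = 4, the allowed l_f values are {0, 2}.
For l_f = 0: m_f ∈ {m_i−1, m_i, m_i+1} ∩ [−0, 0] = {0} → 1 state.
For l_f = 2: m_f ∈ {m_i−1, m_i, m_i+1} ∩ [−2, 2] = {0, 1, 2} → 3 states.
Total: 4.

4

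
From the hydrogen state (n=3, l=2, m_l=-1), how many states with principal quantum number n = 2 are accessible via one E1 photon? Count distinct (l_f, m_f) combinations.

2

E1 requires Δl = ±1, so l_f ∈ {1, 3}; with 0 ≤ l_f ≤ n_f−1 = 1, the allowed l_f values are {1}.
For l_f = 1: m_f ∈ {m_i−1, m_i, m_i+1} ∩ [−1, 1] = {-1, 0} → 2 states.
Total: 2.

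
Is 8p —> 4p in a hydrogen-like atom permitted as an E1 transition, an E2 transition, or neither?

Δl = 1 − 1 = +0; l_i + l_f = 2.
E1 (Δl = ±1): not satisfied.
E2 (Δl = 0,±2, l_i+l_f ≥ 2): satisfied.

E2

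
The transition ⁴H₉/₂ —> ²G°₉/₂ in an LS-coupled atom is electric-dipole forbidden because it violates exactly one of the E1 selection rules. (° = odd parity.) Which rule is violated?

Parity must change: even → odd — ok.
ΔS = 0: S: 3/2 → 1/2 — fails.
ΔL = 0, ±1 (not L=0↔0): L: 5 → 4, ΔL = -1 — ok.
ΔJ = 0, ±1 (not J=0↔0): J: 9/2 → 9/2, ΔJ = +0 — ok.

the ΔS = 0 rule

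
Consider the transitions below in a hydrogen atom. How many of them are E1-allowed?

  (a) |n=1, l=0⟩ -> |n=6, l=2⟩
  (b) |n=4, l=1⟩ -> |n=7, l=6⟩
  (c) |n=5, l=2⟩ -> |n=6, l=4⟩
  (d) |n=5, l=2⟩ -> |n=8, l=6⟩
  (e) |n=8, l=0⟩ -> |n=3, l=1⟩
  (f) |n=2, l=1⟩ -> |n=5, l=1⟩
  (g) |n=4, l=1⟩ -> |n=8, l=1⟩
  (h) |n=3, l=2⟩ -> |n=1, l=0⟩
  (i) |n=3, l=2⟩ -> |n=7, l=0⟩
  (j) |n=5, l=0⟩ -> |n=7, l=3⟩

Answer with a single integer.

1

(a) forbidden — Δl = +2 (E1 requires Δl = ±1)
(b) forbidden — Δl = +5 (E1 requires Δl = ±1)
(c) forbidden — Δl = +2 (E1 requires Δl = ±1)
(d) forbidden — Δl = +4 (E1 requires Δl = ±1)
(e) allowed
(f) forbidden — Δl = +0 (E1 requires Δl = ±1)
(g) forbidden — Δl = +0 (E1 requires Δl = ±1)
(h) forbidden — Δl = -2 (E1 requires Δl = ±1)
(i) forbidden — Δl = -2 (E1 requires Δl = ±1)
(j) forbidden — Δl = +3 (E1 requires Δl = ±1)
Total allowed: 1 of 10.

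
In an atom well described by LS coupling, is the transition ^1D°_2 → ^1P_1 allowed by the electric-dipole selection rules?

allowed

Reading off the term symbols: S 0→0, L 2→1, J 2→1, parity odd→even.
Parity must change: odd → even — passes.
ΔJ = 0, ±1 (not J=0↔0): J: 2 → 1, ΔJ = -1 — passes.
ΔL = 0, ±1 (not L=0↔0): L: 2 → 1, ΔL = -1 — passes.
ΔS = 0: S: 0 → 0 — passes.
All four E1 rules are satisfied.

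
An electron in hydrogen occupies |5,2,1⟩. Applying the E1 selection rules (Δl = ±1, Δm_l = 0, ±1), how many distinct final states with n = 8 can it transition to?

5

E1 requires Δl = ±1, so l_f ∈ {1, 3}; with 0 ≤ l_f ≤ n_f−1 = 7, the allowed l_f values are {1, 3}.
For l_f = 1: m_f ∈ {m_i−1, m_i, m_i+1} ∩ [−1, 1] = {0, 1} → 2 states.
For l_f = 3: m_f ∈ {m_i−1, m_i, m_i+1} ∩ [−3, 3] = {0, 1, 2} → 3 states.
Total: 5.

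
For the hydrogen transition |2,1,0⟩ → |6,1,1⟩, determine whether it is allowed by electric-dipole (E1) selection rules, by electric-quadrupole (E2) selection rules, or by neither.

Δl = 1 − 1 = +0; l_i + l_f = 2.
Δm_l = +1.
E1 (Δl = ±1, |Δm_l| ≤ 1): not satisfied.
E2 (Δl = 0,±2, l_i+l_f ≥ 2, |Δm_l| ≤ 2): satisfied.

E2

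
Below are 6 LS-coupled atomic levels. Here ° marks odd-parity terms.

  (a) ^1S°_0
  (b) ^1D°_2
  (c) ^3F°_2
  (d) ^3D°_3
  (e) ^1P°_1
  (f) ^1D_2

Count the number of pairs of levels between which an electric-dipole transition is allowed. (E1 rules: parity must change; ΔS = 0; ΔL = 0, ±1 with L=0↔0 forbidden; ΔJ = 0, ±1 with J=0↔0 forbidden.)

(a)–(b): forbidden (parity, ΔL, ΔJ).
(a)–(c): forbidden (parity, ΔS, ΔL, ΔJ).
(a)–(d): forbidden (parity, ΔS, ΔL, ΔJ).
(a)–(e): forbidden (parity).
(a)–(f): forbidden (ΔL, ΔJ).
(b)–(c): forbidden (parity, ΔS).
(b)–(d): forbidden (parity, ΔS).
(b)–(e): forbidden (parity).
(b)–(f): allowed.
(c)–(d): forbidden (parity).
(c)–(e): forbidden (parity, ΔS, ΔL).
(c)–(f): forbidden (ΔS).
(d)–(e): forbidden (parity, ΔS, ΔJ).
(d)–(f): forbidden (ΔS).
(e)–(f): allowed.
Allowed pairs: 2 of 15.

2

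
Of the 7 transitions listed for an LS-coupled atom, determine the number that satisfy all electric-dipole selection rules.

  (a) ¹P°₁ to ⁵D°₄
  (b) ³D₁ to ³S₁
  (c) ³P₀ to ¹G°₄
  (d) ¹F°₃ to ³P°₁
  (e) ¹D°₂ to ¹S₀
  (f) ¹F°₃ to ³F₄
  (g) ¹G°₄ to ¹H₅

(a) forbidden (parity, ΔS, ΔJ fail)
(b) forbidden (parity, ΔL fail)
(c) forbidden (ΔS, ΔL, ΔJ fail)
(d) forbidden (parity, ΔS, ΔL, ΔJ fail)
(e) forbidden (ΔL, ΔJ fail)
(f) forbidden (ΔS fails)
(g) allowed
Total allowed: 1 of 7.

1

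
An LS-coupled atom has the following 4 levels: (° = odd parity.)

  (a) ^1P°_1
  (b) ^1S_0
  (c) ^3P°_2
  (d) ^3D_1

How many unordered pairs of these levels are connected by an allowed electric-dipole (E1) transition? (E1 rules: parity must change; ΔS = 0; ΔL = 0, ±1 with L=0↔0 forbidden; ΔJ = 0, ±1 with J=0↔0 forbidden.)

2

(a)–(b): allowed.
(a)–(c): forbidden (parity, ΔS).
(a)–(d): forbidden (ΔS).
(b)–(c): forbidden (ΔS, ΔJ).
(b)–(d): forbidden (parity, ΔS, ΔL).
(c)–(d): allowed.
Allowed pairs: 2 of 6.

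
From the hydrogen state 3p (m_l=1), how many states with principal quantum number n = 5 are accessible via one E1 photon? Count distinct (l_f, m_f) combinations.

4

E1 requires Δl = ±1, so l_f ∈ {0, 2}; with 0 ≤ l_f ≤ n_f−1 = 4, the allowed l_f values are {0, 2}.
For l_f = 0: m_f ∈ {m_i−1, m_i, m_i+1} ∩ [−0, 0] = {0} → 1 state.
For l_f = 2: m_f ∈ {m_i−1, m_i, m_i+1} ∩ [−2, 2] = {0, 1, 2} → 3 states.
Total: 4.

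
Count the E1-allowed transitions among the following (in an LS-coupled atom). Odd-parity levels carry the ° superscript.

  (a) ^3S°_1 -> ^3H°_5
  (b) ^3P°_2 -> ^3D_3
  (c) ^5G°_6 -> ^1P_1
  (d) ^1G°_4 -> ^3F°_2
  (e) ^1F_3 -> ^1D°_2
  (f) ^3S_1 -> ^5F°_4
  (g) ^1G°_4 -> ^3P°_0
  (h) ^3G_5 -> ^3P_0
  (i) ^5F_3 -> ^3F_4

(a) forbidden (parity, ΔL, ΔJ fail)
(b) allowed
(c) forbidden (ΔS, ΔL, ΔJ fail)
(d) forbidden (parity, ΔS, ΔJ fail)
(e) allowed
(f) forbidden (ΔS, ΔL, ΔJ fail)
(g) forbidden (parity, ΔS, ΔL, ΔJ fail)
(h) forbidden (parity, ΔL, ΔJ fail)
(i) forbidden (parity, ΔS fail)
Total allowed: 2 of 9.

2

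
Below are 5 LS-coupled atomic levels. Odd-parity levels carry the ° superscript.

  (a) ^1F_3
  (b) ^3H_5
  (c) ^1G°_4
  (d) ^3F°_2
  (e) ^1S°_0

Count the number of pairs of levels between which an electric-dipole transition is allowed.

1

(a)–(b): forbidden (parity, ΔS, ΔL, ΔJ).
(a)–(c): allowed.
(a)–(d): forbidden (ΔS).
(a)–(e): forbidden (ΔL, ΔJ).
(b)–(c): forbidden (ΔS).
(b)–(d): forbidden (ΔL, ΔJ).
(b)–(e): forbidden (ΔS, ΔL, ΔJ).
(c)–(d): forbidden (parity, ΔS, ΔJ).
(c)–(e): forbidden (parity, ΔL, ΔJ).
(d)–(e): forbidden (parity, ΔS, ΔL, ΔJ).
Allowed pairs: 1 of 10.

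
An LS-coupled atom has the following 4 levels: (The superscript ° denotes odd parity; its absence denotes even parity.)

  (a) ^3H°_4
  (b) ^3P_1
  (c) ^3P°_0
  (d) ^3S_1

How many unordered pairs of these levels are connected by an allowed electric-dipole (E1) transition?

2

(a)–(b): forbidden (ΔL, ΔJ).
(a)–(c): forbidden (parity, ΔL, ΔJ).
(a)–(d): forbidden (ΔL, ΔJ).
(b)–(c): allowed.
(b)–(d): forbidden (parity).
(c)–(d): allowed.
Allowed pairs: 2 of 6.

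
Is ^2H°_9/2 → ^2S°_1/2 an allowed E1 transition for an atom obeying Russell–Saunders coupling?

forbidden

Initial level: S=1/2, L=5, J=9/2, parity odd. Final level: S=1/2, L=0, J=1/2, parity odd.
Parity must change: odd → odd — ✗.
ΔL = 0, ±1 (not L=0↔0): L: 5 → 0, ΔL = -5 — ✗.
ΔJ = 0, ±1 (not J=0↔0): J: 9/2 → 1/2, ΔJ = -4 — ✗.
ΔS = 0: S: 1/2 → 1/2 — ✓.
Rule(s) violated: parity, ΔL, ΔJ.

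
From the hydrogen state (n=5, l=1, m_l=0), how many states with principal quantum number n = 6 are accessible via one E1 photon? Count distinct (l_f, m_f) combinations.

E1 requires Δl = ±1, so l_f ∈ {0, 2}; with 0 ≤ l_f ≤ n_f−1 = 5, the allowed l_f values are {0, 2}.
For l_f = 0: m_f ∈ {m_i−1, m_i, m_i+1} ∩ [−0, 0] = {0} → 1 state.
For l_f = 2: m_f ∈ {m_i−1, m_i, m_i+1} ∩ [−2, 2] = {-1, 0, 1} → 3 states.
Total: 4.

4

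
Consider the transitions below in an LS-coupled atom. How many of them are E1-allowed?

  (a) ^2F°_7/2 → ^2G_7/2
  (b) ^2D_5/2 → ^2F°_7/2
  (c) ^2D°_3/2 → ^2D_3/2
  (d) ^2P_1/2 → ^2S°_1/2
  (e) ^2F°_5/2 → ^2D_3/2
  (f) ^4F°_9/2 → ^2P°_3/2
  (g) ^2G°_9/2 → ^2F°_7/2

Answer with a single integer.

5

(a) allowed
(b) allowed
(c) allowed
(d) allowed
(e) allowed
(f) forbidden (parity, ΔS, ΔL, ΔJ fail)
(g) forbidden (parity fails)
Total allowed: 5 of 7.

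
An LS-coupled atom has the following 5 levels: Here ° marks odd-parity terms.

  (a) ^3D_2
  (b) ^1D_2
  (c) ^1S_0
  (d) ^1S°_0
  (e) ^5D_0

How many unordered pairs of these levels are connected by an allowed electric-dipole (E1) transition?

0

(a)–(b): forbidden (parity, ΔS).
(a)–(c): forbidden (parity, ΔS, ΔL, ΔJ).
(a)–(d): forbidden (ΔS, ΔL, ΔJ).
(a)–(e): forbidden (parity, ΔS, ΔJ).
(b)–(c): forbidden (parity, ΔL, ΔJ).
(b)–(d): forbidden (ΔL, ΔJ).
(b)–(e): forbidden (parity, ΔS, ΔJ).
(c)–(d): forbidden (ΔL, ΔJ).
(c)–(e): forbidden (parity, ΔS, ΔL, ΔJ).
(d)–(e): forbidden (ΔS, ΔL, ΔJ).
Allowed pairs: 0 of 10.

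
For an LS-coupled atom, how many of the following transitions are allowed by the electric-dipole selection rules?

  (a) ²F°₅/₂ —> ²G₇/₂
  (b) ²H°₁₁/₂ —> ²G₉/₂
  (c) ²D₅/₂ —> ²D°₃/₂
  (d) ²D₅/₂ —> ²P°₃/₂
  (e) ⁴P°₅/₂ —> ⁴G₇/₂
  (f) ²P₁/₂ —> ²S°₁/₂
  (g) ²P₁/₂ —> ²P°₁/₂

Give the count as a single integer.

(a) allowed
(b) allowed
(c) allowed
(d) allowed
(e) forbidden (ΔL fails)
(f) allowed
(g) allowed
Total allowed: 6 of 7.

6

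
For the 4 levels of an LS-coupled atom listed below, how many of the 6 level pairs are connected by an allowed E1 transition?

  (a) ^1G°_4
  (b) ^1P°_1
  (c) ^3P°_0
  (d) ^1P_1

(a)–(b): forbidden (parity, ΔL, ΔJ).
(a)–(c): forbidden (parity, ΔS, ΔL, ΔJ).
(a)–(d): forbidden (ΔL, ΔJ).
(b)–(c): forbidden (parity, ΔS).
(b)–(d): allowed.
(c)–(d): forbidden (ΔS).
Allowed pairs: 1 of 6.

1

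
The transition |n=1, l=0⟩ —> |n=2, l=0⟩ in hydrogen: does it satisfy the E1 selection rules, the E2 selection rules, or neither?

Δl = 0 − 0 = +0; l_i + l_f = 0.
E1 (Δl = ±1): not satisfied.
E2 (Δl = 0,±2, l_i+l_f ≥ 2): not satisfied.

neither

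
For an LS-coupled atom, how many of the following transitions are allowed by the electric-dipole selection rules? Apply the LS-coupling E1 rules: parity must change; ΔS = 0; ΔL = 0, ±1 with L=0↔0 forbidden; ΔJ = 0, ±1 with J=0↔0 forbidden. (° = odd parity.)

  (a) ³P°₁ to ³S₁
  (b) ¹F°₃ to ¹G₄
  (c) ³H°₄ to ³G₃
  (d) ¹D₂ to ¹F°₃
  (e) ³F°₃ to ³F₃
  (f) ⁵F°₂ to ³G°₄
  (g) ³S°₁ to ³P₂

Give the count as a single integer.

(a) allowed
(b) allowed
(c) allowed
(d) allowed
(e) allowed
(f) forbidden (parity, ΔS, ΔJ fail)
(g) allowed
Total allowed: 6 of 7.

6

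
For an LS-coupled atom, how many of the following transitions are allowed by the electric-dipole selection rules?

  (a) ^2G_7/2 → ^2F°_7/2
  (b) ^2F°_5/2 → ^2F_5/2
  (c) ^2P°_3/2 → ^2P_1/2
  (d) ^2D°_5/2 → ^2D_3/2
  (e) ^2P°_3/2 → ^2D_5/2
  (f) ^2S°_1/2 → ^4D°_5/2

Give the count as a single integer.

(a) allowed
(b) allowed
(c) allowed
(d) allowed
(e) allowed
(f) forbidden (parity, ΔS, ΔL, ΔJ fail)
Total allowed: 5 of 6.

5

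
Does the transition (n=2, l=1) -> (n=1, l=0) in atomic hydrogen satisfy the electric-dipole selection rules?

allowed

l: 1 → 0 (Δl = -1). Δl = ±1 ✓.
All E1 selection rules are satisfied.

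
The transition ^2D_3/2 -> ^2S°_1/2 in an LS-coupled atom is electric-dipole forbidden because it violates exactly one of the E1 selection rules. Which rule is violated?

ΔL = 0, ±1 (not L=0↔0): L: 2 → 0, ΔL = -2 — fails.
ΔS = 0: S: 1/2 → 1/2 — passes.
ΔJ = 0, ±1 (not J=0↔0): J: 3/2 → 1/2, ΔJ = -1 — passes.
Parity must change: even → odd — passes.

the ΔL = 0, ±1 rule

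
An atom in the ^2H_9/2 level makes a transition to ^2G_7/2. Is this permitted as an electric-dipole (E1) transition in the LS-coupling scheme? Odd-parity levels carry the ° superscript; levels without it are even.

Parity must change: even → even — fails.
ΔS = 0: S: 1/2 → 1/2 — ok.
ΔL = 0, ±1 (not L=0↔0): L: 5 → 4, ΔL = -1 — ok.
ΔJ = 0, ±1 (not J=0↔0): J: 9/2 → 7/2, ΔJ = -1 — ok.
Rule(s) violated: parity.

forbidden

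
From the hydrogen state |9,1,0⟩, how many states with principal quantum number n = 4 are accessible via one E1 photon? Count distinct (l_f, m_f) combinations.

E1 requires Δl = ±1, so l_f ∈ {0, 2}; with 0 ≤ l_f ≤ n_f−1 = 3, the allowed l_f values are {0, 2}.
For l_f = 0: m_f ∈ {m_i−1, m_i, m_i+1} ∩ [−0, 0] = {0} → 1 state.
For l_f = 2: m_f ∈ {m_i−1, m_i, m_i+1} ∩ [−2, 2] = {-1, 0, 1} → 3 states.
Total: 4.

4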